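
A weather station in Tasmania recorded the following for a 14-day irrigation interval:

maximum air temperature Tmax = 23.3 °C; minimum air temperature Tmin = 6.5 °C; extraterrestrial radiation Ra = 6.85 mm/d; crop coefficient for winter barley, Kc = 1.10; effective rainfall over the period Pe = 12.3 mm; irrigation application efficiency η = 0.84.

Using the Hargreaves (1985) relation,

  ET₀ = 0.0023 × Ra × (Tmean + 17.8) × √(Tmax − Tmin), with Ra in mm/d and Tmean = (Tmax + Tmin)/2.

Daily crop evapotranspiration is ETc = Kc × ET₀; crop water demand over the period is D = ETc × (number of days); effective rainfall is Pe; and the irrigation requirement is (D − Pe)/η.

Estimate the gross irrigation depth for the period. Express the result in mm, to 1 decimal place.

24.1 mm

Tmean = (23.3 + 6.5)/2 = 14.90 °C
ET₀ = 0.0023 × 6.85 × (14.90 + 17.8) × √16.8 = 0.0023 × 6.85 × 32.70 × 4.0988 = 2.1117 mm/d
ETc = Kc × ET₀ = 1.10 × 2.1117 = 2.3229 mm/d
Crop demand D = ETc × 14 d = 2.3229 × 14 = 32.521 mm
D − Pe = 32.521 − 12.3 = 20.221 mm
Gross irrigation = 20.221 / 0.84 = 24.073 mm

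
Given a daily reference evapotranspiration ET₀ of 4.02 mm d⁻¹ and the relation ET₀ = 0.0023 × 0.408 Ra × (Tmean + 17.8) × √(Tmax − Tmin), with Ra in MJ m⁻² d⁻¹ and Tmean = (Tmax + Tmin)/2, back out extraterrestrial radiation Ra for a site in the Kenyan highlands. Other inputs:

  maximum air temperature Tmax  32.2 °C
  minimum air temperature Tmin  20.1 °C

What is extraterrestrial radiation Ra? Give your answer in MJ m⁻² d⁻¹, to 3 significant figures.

28.0 MJ m⁻² d⁻¹

Tmean = (32.2+20.1)/2 = 26.15 °C; ΔT = 12.1
Ra = ET₀ / [0.0023 × 0.408 × (Tmean+17.8) × √ΔT]
   = 4.02 / (0.0023 × 0.408 × 43.95 × 3.4785) = 28.021 MJ m⁻² d⁻¹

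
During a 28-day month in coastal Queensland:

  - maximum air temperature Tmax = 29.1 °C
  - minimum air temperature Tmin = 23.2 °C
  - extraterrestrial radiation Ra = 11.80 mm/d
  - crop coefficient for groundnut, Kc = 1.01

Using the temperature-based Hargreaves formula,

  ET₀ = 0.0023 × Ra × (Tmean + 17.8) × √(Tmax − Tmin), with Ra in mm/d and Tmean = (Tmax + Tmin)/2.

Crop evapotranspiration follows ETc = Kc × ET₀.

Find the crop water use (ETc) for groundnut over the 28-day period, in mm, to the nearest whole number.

82 mm

Tmean = (29.1 + 23.2)/2 = 26.15 °C
ET₀ = 0.0023 × 11.80 × (26.15 + 17.8) × √5.9 = 0.0023 × 11.80 × 43.95 × 2.4290 = 2.8973 mm/d
ETc = Kc × ET₀ = 1.01 × 2.8973 = 2.9263 mm/d
Over 28 days: 2.9263 × 28 = 81.936 mm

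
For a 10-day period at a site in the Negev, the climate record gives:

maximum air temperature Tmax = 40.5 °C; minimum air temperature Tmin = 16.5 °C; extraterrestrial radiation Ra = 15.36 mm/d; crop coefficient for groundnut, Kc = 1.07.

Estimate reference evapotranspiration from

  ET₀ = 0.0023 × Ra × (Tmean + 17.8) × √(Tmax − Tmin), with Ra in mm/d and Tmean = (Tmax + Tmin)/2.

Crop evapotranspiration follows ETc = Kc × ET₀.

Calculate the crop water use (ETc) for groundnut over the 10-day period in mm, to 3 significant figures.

85.7 mm

Tmean = (40.5 + 16.5)/2 = 28.50 °C
ET₀ = 0.0023 × 15.36 × (28.50 + 17.8) × √24.0 = 0.0023 × 15.36 × 46.30 × 4.8990 = 8.0132 mm/d
ETc = Kc × ET₀ = 1.07 × 8.0132 = 8.5741 mm/d
Over 10 days: 8.5741 × 10 = 85.741 mm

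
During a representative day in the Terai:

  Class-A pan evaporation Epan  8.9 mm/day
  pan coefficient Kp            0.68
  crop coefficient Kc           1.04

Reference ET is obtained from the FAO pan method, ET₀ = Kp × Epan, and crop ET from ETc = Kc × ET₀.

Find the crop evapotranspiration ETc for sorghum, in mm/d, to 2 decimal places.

6.29 mm/d

ET₀ = 0.68 × 8.9 = 6.0520 mm/d
ETc = Kc × ET₀ = 1.04 × 6.0520 = 6.2941 mm/d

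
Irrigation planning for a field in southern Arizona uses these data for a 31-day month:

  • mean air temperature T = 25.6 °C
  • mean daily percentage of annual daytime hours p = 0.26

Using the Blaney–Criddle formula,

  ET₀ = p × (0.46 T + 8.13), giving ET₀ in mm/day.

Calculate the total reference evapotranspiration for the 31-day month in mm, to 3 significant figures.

160 mm

ET₀ = 0.26 × (0.46 × 25.6 + 8.13) = 0.26 × 19.906 = 5.1756 mm/d
Monthly total = 5.1756 × 31 = 160.444 mm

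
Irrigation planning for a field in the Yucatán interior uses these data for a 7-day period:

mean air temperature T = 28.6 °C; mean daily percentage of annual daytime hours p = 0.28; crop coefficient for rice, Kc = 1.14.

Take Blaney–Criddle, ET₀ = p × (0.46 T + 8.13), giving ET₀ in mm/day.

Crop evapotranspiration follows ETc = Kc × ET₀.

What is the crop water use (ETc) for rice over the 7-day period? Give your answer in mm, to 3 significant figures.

47.6 mm

ET₀ = 0.28 × (0.46 × 28.6 + 8.13) = 0.28 × 21.286 = 5.9601 mm/d
ETc = Kc × ET₀ = 1.14 × 5.9601 = 6.7945 mm/d
Over 7 days: 6.7945 × 7 = 47.562 mm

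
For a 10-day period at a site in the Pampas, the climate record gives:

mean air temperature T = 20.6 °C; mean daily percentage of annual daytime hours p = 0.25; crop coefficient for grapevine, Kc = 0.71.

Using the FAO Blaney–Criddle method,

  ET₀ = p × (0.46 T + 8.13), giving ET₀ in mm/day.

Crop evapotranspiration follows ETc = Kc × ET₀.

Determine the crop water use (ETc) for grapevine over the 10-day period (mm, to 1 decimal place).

31.3 mm

ET₀ = 0.25 × (0.46 × 20.6 + 8.13) = 0.25 × 17.606 = 4.4015 mm/d
ETc = Kc × ET₀ = 0.71 × 4.4015 = 3.1251 mm/d
Over 10 days: 3.1251 × 10 = 31.251 mm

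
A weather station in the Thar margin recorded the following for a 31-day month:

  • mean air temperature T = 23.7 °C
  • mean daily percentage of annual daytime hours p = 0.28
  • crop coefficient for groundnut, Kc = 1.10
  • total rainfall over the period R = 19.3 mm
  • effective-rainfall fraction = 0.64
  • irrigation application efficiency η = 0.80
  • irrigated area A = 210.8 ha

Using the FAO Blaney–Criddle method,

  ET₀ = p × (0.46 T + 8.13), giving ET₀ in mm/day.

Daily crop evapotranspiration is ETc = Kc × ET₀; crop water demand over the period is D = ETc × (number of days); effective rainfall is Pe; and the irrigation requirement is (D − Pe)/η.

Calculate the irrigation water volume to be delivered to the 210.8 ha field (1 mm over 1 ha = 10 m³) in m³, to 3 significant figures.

ET₀ = 0.28 × (0.46 × 23.7 + 8.13) = 0.28 × 19.032 = 5.3290 mm/d
ETc = Kc × ET₀ = 1.10 × 5.3290 = 5.8619 mm/d
Crop demand D = ETc × 31 d = 5.8619 × 31 = 181.719 mm
Pe = 0.64 × 19.3 = 12.352 mm
D − Pe = 181.719 − 12.352 = 169.367 mm
Gross irrigation = 169.367 / 0.80 = 211.709 mm
Volume = 211.709 mm × 210.8 ha × 10 = 446282.6 m³

446000 m³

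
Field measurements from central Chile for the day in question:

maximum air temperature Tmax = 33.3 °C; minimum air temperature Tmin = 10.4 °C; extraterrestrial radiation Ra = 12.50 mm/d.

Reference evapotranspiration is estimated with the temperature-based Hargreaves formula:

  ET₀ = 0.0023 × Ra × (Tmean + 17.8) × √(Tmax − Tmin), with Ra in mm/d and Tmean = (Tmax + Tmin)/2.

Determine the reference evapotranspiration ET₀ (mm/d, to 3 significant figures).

5.46 mm/d

Tmean = (33.3 + 10.4)/2 = 21.85 °C
ET₀ = 0.0023 × 12.50 × (21.85 + 17.8) × √22.9 = 0.0023 × 12.50 × 39.65 × 4.7854 = 5.4551 mm/d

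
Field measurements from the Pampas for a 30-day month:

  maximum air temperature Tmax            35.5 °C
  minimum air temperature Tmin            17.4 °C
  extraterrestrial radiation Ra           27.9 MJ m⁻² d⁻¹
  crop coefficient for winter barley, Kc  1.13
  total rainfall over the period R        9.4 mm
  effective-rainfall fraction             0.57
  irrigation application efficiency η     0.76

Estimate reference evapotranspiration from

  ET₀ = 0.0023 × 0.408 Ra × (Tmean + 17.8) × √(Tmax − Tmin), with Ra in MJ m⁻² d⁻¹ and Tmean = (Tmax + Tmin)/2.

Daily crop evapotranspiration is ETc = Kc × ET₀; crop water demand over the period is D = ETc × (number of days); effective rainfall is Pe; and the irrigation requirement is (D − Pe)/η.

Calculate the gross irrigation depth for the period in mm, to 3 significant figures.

Tmean = (35.5 + 17.4)/2 = 26.45 °C
0.408 Ra = 0.408 × 27.9 = 11.3832 mm/d equivalent
ET₀ = 0.0023 × 11.3832 × (26.45 + 17.8) × √18.1 = 0.0023 × 11.3832 × 44.25 × 4.2544 = 4.9288 mm/d
ETc = Kc × ET₀ = 1.13 × 4.9288 = 5.5695 mm/d
Crop demand D = ETc × 30 d = 5.5695 × 30 = 167.085 mm
Pe = 0.57 × 9.4 = 5.358 mm
D − Pe = 167.085 − 5.358 = 161.727 mm
Gross irrigation = 161.727 / 0.76 = 212.799 mm

213 mm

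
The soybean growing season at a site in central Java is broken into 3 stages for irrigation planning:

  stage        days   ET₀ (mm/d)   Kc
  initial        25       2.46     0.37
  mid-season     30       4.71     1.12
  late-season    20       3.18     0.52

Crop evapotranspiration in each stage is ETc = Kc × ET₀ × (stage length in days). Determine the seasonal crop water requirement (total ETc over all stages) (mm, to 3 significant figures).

214 mm

initial: 0.37 × 2.46 × 25 = 22.76 mm
mid-season: 1.12 × 4.71 × 30 = 158.26 mm
late-season: 0.52 × 3.18 × 20 = 33.07 mm
Seasonal total = 214.09 mm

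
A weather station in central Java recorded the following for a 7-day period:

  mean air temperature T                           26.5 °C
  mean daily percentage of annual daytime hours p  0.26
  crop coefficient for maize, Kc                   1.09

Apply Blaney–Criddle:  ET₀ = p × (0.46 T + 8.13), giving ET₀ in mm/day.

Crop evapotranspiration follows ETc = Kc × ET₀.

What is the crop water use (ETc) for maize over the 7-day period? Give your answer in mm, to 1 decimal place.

ET₀ = 0.26 × (0.46 × 26.5 + 8.13) = 0.26 × 20.320 = 5.2832 mm/d
ETc = Kc × ET₀ = 1.09 × 5.2832 = 5.7587 mm/d
Over 7 days: 5.7587 × 7 = 40.311 mm

40.3 mm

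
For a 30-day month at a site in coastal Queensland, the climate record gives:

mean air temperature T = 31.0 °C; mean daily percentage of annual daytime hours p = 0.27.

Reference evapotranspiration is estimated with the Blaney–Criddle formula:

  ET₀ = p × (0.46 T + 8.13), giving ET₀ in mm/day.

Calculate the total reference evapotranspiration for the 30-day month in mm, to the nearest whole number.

181 mm

ET₀ = 0.27 × (0.46 × 31.0 + 8.13) = 0.27 × 22.390 = 6.0453 mm/d
Monthly total = 6.0453 × 30 = 181.359 mm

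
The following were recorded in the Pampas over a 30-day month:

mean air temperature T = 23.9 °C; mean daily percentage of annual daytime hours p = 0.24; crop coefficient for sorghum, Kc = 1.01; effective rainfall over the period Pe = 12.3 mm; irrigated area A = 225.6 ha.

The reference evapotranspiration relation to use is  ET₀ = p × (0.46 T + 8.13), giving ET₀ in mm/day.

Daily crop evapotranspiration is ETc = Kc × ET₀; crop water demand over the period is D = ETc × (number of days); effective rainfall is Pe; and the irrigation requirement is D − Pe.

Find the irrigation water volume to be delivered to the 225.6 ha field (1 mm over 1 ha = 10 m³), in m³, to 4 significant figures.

286000 m³

ET₀ = 0.24 × (0.46 × 23.9 + 8.13) = 0.24 × 19.124 = 4.5898 mm/d
ETc = Kc × ET₀ = 1.01 × 4.5898 = 4.6357 mm/d
Crop demand D = ETc × 30 d = 4.6357 × 30 = 139.071 mm
D − Pe = 139.071 − 12.3 = 126.771 mm
Volume = 126.771 mm × 225.6 ha × 10 = 285995.4 m³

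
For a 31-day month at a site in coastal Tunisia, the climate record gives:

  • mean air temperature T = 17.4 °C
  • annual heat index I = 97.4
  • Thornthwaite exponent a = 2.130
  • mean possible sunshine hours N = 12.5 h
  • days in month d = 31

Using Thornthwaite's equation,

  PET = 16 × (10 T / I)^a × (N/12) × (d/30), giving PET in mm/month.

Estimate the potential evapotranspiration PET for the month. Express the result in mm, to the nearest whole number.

10T/I = 10 × 17.4 / 97.4 = 1.7864
(10T/I)^a = 1.7864^2.130 = 3.4412
Uncorrected PET = 16 × 3.4412 = 55.059 mm
Correction = (N/12)(d/30) = (12.5/12)(31/30) = 1.0764
PET = 55.059 × 1.0764 = 59.266 mm/month

59 mm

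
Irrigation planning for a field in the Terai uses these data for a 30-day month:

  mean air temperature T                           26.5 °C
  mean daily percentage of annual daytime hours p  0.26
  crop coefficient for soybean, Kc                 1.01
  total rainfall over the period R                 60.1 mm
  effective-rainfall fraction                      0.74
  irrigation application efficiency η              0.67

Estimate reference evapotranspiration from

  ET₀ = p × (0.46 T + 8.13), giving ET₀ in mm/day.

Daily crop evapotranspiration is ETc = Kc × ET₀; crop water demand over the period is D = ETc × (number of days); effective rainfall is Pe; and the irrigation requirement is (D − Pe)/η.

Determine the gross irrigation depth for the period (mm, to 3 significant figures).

ET₀ = 0.26 × (0.46 × 26.5 + 8.13) = 0.26 × 20.320 = 5.2832 mm/d
ETc = Kc × ET₀ = 1.01 × 5.2832 = 5.3360 mm/d
Crop demand D = ETc × 30 d = 5.3360 × 30 = 160.080 mm
Pe = 0.74 × 60.1 = 44.474 mm
D − Pe = 160.080 − 44.474 = 115.606 mm
Gross irrigation = 115.606 / 0.67 = 172.546 mm

173 mm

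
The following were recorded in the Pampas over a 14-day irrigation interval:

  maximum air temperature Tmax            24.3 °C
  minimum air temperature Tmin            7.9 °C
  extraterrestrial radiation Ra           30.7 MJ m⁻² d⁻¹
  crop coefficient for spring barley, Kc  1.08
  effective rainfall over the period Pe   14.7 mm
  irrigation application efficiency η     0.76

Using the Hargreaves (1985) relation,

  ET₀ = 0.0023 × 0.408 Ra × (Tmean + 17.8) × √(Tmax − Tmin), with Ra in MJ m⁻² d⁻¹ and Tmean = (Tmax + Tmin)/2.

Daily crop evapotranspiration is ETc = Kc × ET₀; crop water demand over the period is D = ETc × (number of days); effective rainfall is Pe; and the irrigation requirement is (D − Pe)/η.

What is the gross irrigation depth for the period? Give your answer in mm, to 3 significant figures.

59.3 mm

Tmean = (24.3 + 7.9)/2 = 16.10 °C
0.408 Ra = 0.408 × 30.7 = 12.5256 mm/d equivalent
ET₀ = 0.0023 × 12.5256 × (16.10 + 17.8) × √16.4 = 0.0023 × 12.5256 × 33.90 × 4.0497 = 3.9550 mm/d
ETc = Kc × ET₀ = 1.08 × 3.9550 = 4.2714 mm/d
Crop demand D = ETc × 14 d = 4.2714 × 14 = 59.800 mm
D − Pe = 59.800 − 14.7 = 45.100 mm
Gross irrigation = 45.100 / 0.76 = 59.342 mm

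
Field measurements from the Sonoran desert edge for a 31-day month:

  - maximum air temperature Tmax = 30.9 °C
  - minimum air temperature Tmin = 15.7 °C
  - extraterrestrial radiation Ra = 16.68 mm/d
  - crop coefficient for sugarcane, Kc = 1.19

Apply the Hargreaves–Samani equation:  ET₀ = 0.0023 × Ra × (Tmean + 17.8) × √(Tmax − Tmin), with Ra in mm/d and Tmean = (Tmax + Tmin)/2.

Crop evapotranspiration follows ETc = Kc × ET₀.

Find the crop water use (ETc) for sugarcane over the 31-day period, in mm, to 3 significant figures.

Tmean = (30.9 + 15.7)/2 = 23.30 °C
ET₀ = 0.0023 × 16.68 × (23.30 + 17.8) × √15.2 = 0.0023 × 16.68 × 41.10 × 3.8987 = 6.1473 mm/d
ETc = Kc × ET₀ = 1.19 × 6.1473 = 7.3153 mm/d
Over 31 days: 7.3153 × 31 = 226.774 mm

227 mm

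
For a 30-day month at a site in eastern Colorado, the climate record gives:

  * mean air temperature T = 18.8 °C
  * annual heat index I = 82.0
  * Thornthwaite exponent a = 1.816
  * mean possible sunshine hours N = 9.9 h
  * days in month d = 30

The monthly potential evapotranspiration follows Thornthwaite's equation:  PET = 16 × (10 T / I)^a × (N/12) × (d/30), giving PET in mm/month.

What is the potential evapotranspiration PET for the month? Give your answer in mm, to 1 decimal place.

59.6 mm

10T/I = 10 × 18.8 / 82.0 = 2.2927
(10T/I)^a = 2.2927^1.816 = 4.5122
Uncorrected PET = 16 × 4.5122 = 72.195 mm
Correction = (N/12)(d/30) = (9.9/12)(30/30) = 0.8250
PET = 72.195 × 0.8250 = 59.561 mm/month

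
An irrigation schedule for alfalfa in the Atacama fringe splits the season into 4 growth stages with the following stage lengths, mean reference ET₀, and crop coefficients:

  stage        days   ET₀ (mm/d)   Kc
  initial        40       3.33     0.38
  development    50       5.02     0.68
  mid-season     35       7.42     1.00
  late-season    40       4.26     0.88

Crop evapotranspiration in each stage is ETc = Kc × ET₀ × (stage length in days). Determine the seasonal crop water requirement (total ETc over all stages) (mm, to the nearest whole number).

631 mm

initial: 0.38 × 3.33 × 40 = 50.62 mm
development: 0.68 × 5.02 × 50 = 170.68 mm
mid-season: 1.00 × 7.42 × 35 = 259.70 mm
late-season: 0.88 × 4.26 × 40 = 149.95 mm
Seasonal total = 630.95 mm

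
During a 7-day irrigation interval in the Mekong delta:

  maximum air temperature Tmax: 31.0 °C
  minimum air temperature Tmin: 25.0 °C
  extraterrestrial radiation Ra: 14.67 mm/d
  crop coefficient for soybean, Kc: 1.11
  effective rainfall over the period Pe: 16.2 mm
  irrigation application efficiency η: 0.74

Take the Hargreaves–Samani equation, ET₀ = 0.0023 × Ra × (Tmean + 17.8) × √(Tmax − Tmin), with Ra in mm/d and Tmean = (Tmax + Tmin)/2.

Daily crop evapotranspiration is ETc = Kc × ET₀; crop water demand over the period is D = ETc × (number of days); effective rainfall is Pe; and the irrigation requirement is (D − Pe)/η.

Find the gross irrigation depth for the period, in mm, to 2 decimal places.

Tmean = (31.0 + 25.0)/2 = 28.00 °C
ET₀ = 0.0023 × 14.67 × (28.00 + 17.8) × √6.0 = 0.0023 × 14.67 × 45.80 × 2.4495 = 3.7853 mm/d
ETc = Kc × ET₀ = 1.11 × 3.7853 = 4.2017 mm/d
Crop demand D = ETc × 7 d = 4.2017 × 7 = 29.412 mm
D − Pe = 29.412 − 16.2 = 13.212 mm
Gross irrigation = 13.212 / 0.74 = 17.854 mm

17.85 mm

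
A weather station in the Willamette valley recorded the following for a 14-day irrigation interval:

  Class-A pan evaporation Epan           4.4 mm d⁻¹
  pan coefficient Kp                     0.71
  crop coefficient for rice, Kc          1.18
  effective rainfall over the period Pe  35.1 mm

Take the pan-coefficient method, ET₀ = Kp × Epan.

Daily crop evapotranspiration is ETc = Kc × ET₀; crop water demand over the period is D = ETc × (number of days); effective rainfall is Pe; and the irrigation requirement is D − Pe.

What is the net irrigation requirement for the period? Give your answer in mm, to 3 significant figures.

ET₀ = 0.71 × 4.4 = 3.1240 mm/d
ETc = Kc × ET₀ = 1.18 × 3.1240 = 3.6863 mm/d
Crop demand D = ETc × 14 d = 3.6863 × 14 = 51.608 mm
D − Pe = 51.608 − 35.1 = 16.508 mm

16.5 mm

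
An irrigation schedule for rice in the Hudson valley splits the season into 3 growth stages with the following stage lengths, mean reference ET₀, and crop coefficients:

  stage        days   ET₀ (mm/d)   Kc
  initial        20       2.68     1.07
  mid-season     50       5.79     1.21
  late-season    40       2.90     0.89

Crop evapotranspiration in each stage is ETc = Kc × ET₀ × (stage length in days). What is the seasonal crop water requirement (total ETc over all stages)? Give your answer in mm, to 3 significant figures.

511 mm

initial: 1.07 × 2.68 × 20 = 57.35 mm
mid-season: 1.21 × 5.79 × 50 = 350.30 mm
late-season: 0.89 × 2.90 × 40 = 103.24 mm
Seasonal total = 510.89 mm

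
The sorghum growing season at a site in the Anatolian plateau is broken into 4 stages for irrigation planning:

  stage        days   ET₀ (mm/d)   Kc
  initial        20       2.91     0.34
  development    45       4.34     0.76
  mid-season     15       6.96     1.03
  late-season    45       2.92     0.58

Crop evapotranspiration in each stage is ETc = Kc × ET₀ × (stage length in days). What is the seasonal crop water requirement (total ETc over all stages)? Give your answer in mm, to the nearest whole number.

352 mm

initial: 0.34 × 2.91 × 20 = 19.79 mm
development: 0.76 × 4.34 × 45 = 148.43 mm
mid-season: 1.03 × 6.96 × 15 = 107.53 mm
late-season: 0.58 × 2.92 × 45 = 76.21 mm
Seasonal total = 351.96 mm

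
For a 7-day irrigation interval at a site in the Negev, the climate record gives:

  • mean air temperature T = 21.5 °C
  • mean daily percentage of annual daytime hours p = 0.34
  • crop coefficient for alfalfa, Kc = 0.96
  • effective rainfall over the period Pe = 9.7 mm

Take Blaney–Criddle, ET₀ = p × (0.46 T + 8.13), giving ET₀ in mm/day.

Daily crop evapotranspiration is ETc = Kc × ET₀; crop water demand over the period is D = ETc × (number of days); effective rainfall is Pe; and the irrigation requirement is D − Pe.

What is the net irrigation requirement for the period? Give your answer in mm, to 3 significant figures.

ET₀ = 0.34 × (0.46 × 21.5 + 8.13) = 0.34 × 18.020 = 6.1268 mm/d
ETc = Kc × ET₀ = 0.96 × 6.1268 = 5.8817 mm/d
Crop demand D = ETc × 7 d = 5.8817 × 7 = 41.172 mm
D − Pe = 41.172 − 9.7 = 31.472 mm

31.5 mm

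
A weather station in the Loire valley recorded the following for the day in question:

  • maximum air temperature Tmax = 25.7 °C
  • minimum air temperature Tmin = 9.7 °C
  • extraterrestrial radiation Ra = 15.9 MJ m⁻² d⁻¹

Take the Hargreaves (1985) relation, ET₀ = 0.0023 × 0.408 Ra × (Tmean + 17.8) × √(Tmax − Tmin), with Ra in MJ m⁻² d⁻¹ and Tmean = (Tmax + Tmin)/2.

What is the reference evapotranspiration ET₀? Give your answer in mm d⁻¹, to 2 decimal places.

2.12 mm d⁻¹

Tmean = (25.7 + 9.7)/2 = 17.70 °C
0.408 Ra = 0.408 × 15.9 = 6.4872 mm/d equivalent
ET₀ = 0.0023 × 6.4872 × (17.70 + 17.8) × √16.0 = 0.0023 × 6.4872 × 35.50 × 4.0000 = 2.1187 mm/d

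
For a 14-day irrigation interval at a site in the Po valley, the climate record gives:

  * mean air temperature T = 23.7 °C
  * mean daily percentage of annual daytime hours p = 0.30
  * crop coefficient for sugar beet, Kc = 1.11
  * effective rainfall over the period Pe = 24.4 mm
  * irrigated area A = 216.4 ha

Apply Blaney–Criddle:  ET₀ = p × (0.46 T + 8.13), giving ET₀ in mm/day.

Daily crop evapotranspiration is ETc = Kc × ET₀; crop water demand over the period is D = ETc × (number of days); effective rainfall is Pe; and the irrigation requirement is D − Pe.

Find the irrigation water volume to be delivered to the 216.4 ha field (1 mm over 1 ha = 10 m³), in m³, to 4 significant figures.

139200 m³

ET₀ = 0.30 × (0.46 × 23.7 + 8.13) = 0.30 × 19.032 = 5.7096 mm/d
ETc = Kc × ET₀ = 1.11 × 5.7096 = 6.3377 mm/d
Crop demand D = ETc × 14 d = 6.3377 × 14 = 88.728 mm
D − Pe = 88.728 − 24.4 = 64.328 mm
Volume = 64.328 mm × 216.4 ha × 10 = 139205.8 m³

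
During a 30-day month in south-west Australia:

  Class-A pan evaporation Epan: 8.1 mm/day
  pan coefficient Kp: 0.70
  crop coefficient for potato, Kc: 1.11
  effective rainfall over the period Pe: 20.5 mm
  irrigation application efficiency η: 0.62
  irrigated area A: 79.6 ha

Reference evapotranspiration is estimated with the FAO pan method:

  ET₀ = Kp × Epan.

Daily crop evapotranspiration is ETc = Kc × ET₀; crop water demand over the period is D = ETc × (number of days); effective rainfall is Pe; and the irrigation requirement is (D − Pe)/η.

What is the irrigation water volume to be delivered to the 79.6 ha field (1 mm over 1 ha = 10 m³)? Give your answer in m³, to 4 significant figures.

ET₀ = 0.70 × 8.1 = 5.6700 mm/d
ETc = Kc × ET₀ = 1.11 × 5.6700 = 6.2937 mm/d
Crop demand D = ETc × 30 d = 6.2937 × 30 = 188.811 mm
D − Pe = 188.811 − 20.5 = 168.311 mm
Gross irrigation = 168.311 / 0.62 = 271.469 mm
Volume = 271.469 mm × 79.6 ha × 10 = 216089.3 m³

216100 m³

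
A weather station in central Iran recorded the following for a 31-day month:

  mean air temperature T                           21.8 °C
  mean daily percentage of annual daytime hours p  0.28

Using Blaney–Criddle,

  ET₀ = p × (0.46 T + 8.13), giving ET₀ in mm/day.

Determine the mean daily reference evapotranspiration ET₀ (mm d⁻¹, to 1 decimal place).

ET₀ = 0.28 × (0.46 × 21.8 + 8.13) = 0.28 × 18.158 = 5.0842 mm/d

5.1 mm d⁻¹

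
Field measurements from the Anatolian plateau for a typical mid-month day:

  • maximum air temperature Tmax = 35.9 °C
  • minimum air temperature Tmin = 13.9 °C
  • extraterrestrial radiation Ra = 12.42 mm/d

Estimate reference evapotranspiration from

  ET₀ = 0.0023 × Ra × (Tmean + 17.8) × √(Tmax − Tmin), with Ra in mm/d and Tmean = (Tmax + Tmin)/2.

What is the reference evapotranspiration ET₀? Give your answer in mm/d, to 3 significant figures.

5.72 mm/d

Tmean = (35.9 + 13.9)/2 = 24.90 °C
ET₀ = 0.0023 × 12.42 × (24.90 + 17.8) × √22.0 = 0.0023 × 12.42 × 42.70 × 4.6904 = 5.7212 mm/d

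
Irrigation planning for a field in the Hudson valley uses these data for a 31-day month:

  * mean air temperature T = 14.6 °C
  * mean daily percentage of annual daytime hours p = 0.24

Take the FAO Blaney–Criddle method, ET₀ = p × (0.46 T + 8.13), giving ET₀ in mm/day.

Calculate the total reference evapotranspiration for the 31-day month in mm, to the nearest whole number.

110 mm

ET₀ = 0.24 × (0.46 × 14.6 + 8.13) = 0.24 × 14.846 = 3.5630 mm/d
Monthly total = 3.5630 × 31 = 110.453 mm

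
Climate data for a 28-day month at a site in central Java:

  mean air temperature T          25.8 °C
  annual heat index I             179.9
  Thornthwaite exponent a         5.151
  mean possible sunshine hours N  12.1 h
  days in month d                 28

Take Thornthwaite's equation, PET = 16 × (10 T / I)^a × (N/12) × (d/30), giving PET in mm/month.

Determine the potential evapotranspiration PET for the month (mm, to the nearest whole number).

96 mm

10T/I = 10 × 25.8 / 179.9 = 1.4341
(10T/I)^a = 1.4341^5.151 = 6.4053
Uncorrected PET = 16 × 6.4053 = 102.485 mm
Correction = (N/12)(d/30) = (12.1/12)(28/30) = 0.9411
PET = 102.485 × 0.9411 = 96.449 mm/month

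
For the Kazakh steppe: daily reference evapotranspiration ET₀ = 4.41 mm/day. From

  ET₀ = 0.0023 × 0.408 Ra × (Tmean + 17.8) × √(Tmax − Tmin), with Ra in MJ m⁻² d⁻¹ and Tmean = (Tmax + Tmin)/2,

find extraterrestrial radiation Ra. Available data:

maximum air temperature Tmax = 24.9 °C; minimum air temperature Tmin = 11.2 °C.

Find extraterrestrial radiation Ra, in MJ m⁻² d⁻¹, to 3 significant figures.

Tmean = (24.9+11.2)/2 = 18.05 °C; ΔT = 13.7
Ra = ET₀ / [0.0023 × 0.408 × (Tmean+17.8) × √ΔT]
   = 4.41 / (0.0023 × 0.408 × 35.85 × 3.7014) = 35.416 MJ m⁻² d⁻¹

35.4 MJ m⁻² d⁻¹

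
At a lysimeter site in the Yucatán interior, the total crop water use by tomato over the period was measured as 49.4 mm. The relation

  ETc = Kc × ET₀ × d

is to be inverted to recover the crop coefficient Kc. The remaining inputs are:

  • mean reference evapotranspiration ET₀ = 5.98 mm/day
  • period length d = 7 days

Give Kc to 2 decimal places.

1.18

ETc = Kc × ET₀ × d  ⇒  Kc = ETc / (ET₀ × d)
Kc = 49.4 / (5.98 × 7) = 49.4 / 41.86 = 1.1801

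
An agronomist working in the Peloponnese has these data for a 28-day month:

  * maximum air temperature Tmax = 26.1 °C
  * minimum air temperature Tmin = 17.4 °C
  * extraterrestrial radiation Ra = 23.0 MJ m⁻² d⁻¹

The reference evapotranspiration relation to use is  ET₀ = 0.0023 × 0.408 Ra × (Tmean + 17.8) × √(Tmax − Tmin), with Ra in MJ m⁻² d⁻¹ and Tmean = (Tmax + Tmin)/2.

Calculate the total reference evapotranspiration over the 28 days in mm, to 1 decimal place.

70.5 mm

Tmean = (26.1 + 17.4)/2 = 21.75 °C
0.408 Ra = 0.408 × 23.0 = 9.3840 mm/d equivalent
ET₀ = 0.0023 × 9.3840 × (21.75 + 17.8) × √8.7 = 0.0023 × 9.3840 × 39.55 × 2.9496 = 2.5178 mm/d
Over 28 days: 2.5178 × 28 = 70.498 mm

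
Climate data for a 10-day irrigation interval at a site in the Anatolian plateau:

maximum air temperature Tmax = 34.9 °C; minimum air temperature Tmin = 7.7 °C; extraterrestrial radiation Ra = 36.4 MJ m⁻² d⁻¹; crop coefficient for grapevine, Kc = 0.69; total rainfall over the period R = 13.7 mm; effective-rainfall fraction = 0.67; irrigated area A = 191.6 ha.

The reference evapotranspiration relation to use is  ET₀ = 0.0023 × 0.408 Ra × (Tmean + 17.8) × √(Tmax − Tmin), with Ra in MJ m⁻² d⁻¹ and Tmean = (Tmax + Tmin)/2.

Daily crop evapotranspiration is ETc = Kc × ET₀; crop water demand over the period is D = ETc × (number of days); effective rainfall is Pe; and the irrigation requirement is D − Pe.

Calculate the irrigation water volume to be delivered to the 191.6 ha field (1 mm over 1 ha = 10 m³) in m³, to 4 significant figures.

74500 m³

Tmean = (34.9 + 7.7)/2 = 21.30 °C
0.408 Ra = 0.408 × 36.4 = 14.8512 mm/d equivalent
ET₀ = 0.0023 × 14.8512 × (21.30 + 17.8) × √27.2 = 0.0023 × 14.8512 × 39.10 × 5.2154 = 6.9655 mm/d
ETc = Kc × ET₀ = 0.69 × 6.9655 = 4.8062 mm/d
Crop demand D = ETc × 10 d = 4.8062 × 10 = 48.062 mm
Pe = 0.67 × 13.7 = 9.179 mm
D − Pe = 48.062 − 9.179 = 38.883 mm
Volume = 38.883 mm × 191.6 ha × 10 = 74499.8 m³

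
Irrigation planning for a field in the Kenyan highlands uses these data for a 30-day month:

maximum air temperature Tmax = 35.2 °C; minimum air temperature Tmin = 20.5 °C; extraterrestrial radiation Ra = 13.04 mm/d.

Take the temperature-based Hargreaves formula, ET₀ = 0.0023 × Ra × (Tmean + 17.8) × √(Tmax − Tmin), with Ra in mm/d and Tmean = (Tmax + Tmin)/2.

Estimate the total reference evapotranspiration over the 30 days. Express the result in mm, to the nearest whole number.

Tmean = (35.2 + 20.5)/2 = 27.85 °C
ET₀ = 0.0023 × 13.04 × (27.85 + 17.8) × √14.7 = 0.0023 × 13.04 × 45.65 × 3.8341 = 5.2494 mm/d
Over 30 days: 5.2494 × 30 = 157.482 mm

157 mm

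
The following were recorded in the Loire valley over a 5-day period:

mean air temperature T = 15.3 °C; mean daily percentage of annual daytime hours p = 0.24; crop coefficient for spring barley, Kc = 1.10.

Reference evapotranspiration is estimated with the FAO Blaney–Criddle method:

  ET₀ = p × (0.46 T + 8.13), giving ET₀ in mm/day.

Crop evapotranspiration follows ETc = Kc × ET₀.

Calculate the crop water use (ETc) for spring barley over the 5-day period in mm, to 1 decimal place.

ET₀ = 0.24 × (0.46 × 15.3 + 8.13) = 0.24 × 15.168 = 3.6403 mm/d
ETc = Kc × ET₀ = 1.10 × 3.6403 = 4.0043 mm/d
Over 5 days: 4.0043 × 5 = 20.022 mm

20.0 mm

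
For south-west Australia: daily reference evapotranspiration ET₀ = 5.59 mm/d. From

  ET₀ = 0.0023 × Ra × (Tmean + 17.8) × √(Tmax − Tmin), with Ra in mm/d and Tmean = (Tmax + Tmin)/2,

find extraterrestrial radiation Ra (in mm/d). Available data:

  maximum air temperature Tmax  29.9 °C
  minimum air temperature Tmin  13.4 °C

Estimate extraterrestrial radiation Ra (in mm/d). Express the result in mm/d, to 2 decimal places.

15.17 mm/d

Tmean = 21.65 °C; √ΔT = 4.0620
Ra = ET₀ / [0.0023 × (Tmean+17.8) × √ΔT] = 5.59 / (0.0023 × 39.45 × 4.0620) = 15.167 mm/d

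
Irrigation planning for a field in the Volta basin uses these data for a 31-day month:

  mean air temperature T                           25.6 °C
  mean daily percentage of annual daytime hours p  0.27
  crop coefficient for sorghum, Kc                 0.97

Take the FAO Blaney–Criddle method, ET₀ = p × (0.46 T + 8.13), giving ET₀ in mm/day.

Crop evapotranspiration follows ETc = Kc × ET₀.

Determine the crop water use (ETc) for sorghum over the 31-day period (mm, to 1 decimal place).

161.6 mm

ET₀ = 0.27 × (0.46 × 25.6 + 8.13) = 0.27 × 19.906 = 5.3746 mm/d
ETc = Kc × ET₀ = 0.97 × 5.3746 = 5.2134 mm/d
Over 31 days: 5.2134 × 31 = 161.615 mm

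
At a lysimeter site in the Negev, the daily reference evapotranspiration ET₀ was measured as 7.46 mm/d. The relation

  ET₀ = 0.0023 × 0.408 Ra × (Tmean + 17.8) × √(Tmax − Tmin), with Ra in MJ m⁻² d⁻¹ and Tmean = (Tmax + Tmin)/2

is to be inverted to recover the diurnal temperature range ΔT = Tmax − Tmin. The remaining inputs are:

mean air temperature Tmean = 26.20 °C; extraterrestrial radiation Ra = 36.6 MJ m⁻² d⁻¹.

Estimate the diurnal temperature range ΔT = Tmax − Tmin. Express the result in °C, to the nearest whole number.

24 °C

√ΔT = ET₀ / [0.0023 × 0.408 × Ra × (Tmean+17.8)] = 7.46 / (0.0023 × 14.9328 × 44.00) = 4.9365
ΔT = 4.9365² = 24.369 °C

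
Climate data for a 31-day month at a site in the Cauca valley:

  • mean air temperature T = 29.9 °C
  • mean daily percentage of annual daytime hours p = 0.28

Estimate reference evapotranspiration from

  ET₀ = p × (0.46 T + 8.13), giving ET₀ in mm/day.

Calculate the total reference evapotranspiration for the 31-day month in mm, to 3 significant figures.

ET₀ = 0.28 × (0.46 × 29.9 + 8.13) = 0.28 × 21.884 = 6.1275 mm/d
Monthly total = 6.1275 × 31 = 189.953 mm

190 mm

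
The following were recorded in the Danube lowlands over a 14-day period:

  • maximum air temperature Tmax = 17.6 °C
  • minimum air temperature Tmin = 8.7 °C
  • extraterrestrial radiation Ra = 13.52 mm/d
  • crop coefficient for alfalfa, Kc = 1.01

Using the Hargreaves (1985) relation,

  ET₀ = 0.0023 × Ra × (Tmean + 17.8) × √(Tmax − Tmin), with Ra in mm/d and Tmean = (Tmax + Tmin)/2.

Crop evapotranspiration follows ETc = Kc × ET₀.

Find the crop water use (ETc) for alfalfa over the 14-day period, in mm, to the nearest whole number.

41 mm

Tmean = (17.6 + 8.7)/2 = 13.15 °C
ET₀ = 0.0023 × 13.52 × (13.15 + 17.8) × √8.9 = 0.0023 × 13.52 × 30.95 × 2.9833 = 2.8712 mm/d
ETc = Kc × ET₀ = 1.01 × 2.8712 = 2.8999 mm/d
Over 14 days: 2.8999 × 14 = 40.599 mm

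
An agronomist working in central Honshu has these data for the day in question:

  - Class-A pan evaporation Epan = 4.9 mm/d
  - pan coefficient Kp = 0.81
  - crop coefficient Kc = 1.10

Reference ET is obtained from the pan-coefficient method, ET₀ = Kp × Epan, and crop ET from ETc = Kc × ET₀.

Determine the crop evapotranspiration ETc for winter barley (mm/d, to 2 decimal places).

ET₀ = 0.81 × 4.9 = 3.9690 mm/d
ETc = Kc × ET₀ = 1.10 × 3.9690 = 4.3659 mm/d

4.37 mm/d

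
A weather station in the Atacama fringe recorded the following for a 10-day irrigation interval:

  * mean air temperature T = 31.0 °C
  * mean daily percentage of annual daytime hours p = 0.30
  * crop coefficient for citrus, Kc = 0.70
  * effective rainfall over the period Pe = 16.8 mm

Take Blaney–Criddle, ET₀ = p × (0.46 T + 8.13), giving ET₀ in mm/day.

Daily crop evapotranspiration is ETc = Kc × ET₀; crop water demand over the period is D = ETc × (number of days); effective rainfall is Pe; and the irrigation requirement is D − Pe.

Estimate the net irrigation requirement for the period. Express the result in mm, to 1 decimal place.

30.2 mm

ET₀ = 0.30 × (0.46 × 31.0 + 8.13) = 0.30 × 22.390 = 6.7170 mm/d
ETc = Kc × ET₀ = 0.70 × 6.7170 = 4.7019 mm/d
Crop demand D = ETc × 10 d = 4.7019 × 10 = 47.019 mm
D − Pe = 47.019 − 16.8 = 30.219 mm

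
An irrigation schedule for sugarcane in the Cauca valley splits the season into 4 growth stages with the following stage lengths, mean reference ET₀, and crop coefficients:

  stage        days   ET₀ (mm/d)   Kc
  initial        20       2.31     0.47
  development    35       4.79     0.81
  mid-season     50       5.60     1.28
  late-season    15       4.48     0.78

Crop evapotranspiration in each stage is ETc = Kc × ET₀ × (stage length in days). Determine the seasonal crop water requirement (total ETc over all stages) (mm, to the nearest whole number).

568 mm

initial: 0.47 × 2.31 × 20 = 21.71 mm
development: 0.81 × 4.79 × 35 = 135.80 mm
mid-season: 1.28 × 5.60 × 50 = 358.40 mm
late-season: 0.78 × 4.48 × 15 = 52.42 mm
Seasonal total = 568.33 mm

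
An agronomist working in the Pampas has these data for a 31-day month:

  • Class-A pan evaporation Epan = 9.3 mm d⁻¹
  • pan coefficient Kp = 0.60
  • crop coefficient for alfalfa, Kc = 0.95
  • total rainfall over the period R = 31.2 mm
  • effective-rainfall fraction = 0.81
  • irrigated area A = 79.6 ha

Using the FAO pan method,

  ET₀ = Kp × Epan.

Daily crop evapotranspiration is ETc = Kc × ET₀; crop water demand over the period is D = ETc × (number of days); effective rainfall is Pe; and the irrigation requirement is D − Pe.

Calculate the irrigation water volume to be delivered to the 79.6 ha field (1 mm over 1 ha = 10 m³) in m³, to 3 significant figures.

ET₀ = 0.60 × 9.3 = 5.5800 mm/d
ETc = Kc × ET₀ = 0.95 × 5.5800 = 5.3010 mm/d
Crop demand D = ETc × 31 d = 5.3010 × 31 = 164.331 mm
Pe = 0.81 × 31.2 = 25.272 mm
D − Pe = 164.331 − 25.272 = 139.059 mm
Volume = 139.059 mm × 79.6 ha × 10 = 110691.0 m³

111000 m³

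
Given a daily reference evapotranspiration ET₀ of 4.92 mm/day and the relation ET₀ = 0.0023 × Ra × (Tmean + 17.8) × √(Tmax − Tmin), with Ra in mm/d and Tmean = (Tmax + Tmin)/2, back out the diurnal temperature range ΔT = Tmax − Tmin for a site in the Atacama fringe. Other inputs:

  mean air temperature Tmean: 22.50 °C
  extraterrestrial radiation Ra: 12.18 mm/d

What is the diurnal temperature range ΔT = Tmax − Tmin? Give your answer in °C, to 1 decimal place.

19.0 °C

√ΔT = ET₀ / [0.0023 × Ra × (Tmean+17.8)] = 4.92 / (0.0023 × 12.18 × 40.30) = 4.3580
ΔT = 4.3580² = 18.992 °C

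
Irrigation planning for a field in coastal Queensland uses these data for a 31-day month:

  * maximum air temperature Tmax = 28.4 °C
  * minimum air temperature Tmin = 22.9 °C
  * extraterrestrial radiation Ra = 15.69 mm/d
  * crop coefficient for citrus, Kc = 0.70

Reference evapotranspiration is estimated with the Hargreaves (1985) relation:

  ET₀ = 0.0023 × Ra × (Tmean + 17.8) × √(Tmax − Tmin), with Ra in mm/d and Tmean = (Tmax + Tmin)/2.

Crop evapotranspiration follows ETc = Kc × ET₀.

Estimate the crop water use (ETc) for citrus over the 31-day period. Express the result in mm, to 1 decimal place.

79.8 mm

Tmean = (28.4 + 22.9)/2 = 25.65 °C
ET₀ = 0.0023 × 15.69 × (25.65 + 17.8) × √5.5 = 0.0023 × 15.69 × 43.45 × 2.3452 = 3.6772 mm/d
ETc = Kc × ET₀ = 0.70 × 3.6772 = 2.5740 mm/d
Over 31 days: 2.5740 × 31 = 79.794 mm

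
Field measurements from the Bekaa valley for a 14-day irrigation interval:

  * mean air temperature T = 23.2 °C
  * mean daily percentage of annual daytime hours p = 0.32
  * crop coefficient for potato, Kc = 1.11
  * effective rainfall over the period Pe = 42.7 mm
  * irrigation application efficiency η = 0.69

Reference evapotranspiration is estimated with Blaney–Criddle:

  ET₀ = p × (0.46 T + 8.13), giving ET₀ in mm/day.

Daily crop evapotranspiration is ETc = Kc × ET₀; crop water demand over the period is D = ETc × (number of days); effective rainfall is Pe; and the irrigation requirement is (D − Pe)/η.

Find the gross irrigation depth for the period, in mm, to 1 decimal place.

73.6 mm

ET₀ = 0.32 × (0.46 × 23.2 + 8.13) = 0.32 × 18.802 = 6.0166 mm/d
ETc = Kc × ET₀ = 1.11 × 6.0166 = 6.6784 mm/d
Crop demand D = ETc × 14 d = 6.6784 × 14 = 93.498 mm
D − Pe = 93.498 − 42.7 = 50.798 mm
Gross irrigation = 50.798 / 0.69 = 73.620 mm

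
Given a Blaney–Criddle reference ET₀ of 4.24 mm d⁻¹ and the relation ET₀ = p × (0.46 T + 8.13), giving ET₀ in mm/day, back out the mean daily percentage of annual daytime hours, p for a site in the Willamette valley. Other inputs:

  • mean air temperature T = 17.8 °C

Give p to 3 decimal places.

p = ET₀ / (0.46 T + 8.13) = 4.24 / (0.46 × 17.8 + 8.13) = 4.24 / 16.318 = 0.2598

0.260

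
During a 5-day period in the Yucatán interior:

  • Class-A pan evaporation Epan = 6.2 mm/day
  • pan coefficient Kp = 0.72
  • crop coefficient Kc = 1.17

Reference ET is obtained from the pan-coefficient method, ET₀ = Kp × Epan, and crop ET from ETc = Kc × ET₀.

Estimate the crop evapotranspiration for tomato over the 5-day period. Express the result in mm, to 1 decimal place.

26.1 mm

ET₀ = 0.72 × 6.2 = 4.4640 mm/d
ETc = Kc × ET₀ = 1.17 × 4.4640 = 5.2229 mm/d
Over 5 days: 5.2229 × 5 = 26.115 mm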